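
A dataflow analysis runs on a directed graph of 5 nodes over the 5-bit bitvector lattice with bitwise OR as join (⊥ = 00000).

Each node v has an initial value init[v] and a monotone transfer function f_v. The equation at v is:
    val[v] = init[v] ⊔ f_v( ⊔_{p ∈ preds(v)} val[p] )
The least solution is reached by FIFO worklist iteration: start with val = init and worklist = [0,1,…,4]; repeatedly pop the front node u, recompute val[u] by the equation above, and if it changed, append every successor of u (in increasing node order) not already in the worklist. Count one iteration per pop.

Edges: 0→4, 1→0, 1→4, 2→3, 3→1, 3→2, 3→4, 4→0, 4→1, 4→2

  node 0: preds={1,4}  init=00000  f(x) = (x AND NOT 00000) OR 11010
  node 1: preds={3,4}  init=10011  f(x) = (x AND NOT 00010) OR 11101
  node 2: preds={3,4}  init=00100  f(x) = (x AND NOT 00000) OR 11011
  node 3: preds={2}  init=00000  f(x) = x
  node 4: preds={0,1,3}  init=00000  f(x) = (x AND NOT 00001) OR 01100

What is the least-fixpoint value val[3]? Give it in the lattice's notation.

Iteration log — 9 steps:
  step 1. node 0  ⊔preds=10011  new=11011  old=00000  +wl: 
  step 2. node 1  ⊔preds=00000  new=11111  old=10011  +wl: 0
  step 3. node 2  ⊔preds=00000  new=11111  old=00100  +wl: 
  step 4. node 3  ⊔preds=11111  new=11111  old=00000  +wl: 1,2
  step 5. node 4  ⊔preds=11111  new=11110  old=00000  +wl: 
  step 6. node 0  ⊔preds=11111  new=11111  old=11011  +wl: 4
  step 7. node 1  ⊔preds=11111  new=11111  stable
  step 8. node 2  ⊔preds=11111  new=11111  stable
  step 9. node 4  ⊔preds=11111  new=11110  stable

Least fixpoint reached:
  node 0: 11111
  node 1: 11111
  node 2: 11111
  node 3: 11111
  node 4: 11110

11111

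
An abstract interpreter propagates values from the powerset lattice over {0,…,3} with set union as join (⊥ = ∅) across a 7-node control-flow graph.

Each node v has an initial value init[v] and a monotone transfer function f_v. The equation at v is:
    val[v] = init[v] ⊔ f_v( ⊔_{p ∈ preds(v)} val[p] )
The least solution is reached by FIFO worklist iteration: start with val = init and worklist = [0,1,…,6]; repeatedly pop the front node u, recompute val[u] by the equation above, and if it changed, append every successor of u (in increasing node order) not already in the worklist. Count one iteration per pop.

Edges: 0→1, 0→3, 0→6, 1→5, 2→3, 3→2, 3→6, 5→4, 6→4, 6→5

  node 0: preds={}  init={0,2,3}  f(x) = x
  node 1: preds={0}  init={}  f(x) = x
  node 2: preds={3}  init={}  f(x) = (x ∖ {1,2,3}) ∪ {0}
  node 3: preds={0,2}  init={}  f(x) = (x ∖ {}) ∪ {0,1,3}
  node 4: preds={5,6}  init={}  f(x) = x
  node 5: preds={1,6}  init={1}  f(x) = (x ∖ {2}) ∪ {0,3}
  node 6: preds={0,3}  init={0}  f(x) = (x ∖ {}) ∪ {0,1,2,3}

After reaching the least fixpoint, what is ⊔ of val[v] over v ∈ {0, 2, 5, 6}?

{0,1,2,3}

Trace (10 dequeues):
  [1] u=0 | in {} | out {0,2,3} | ==
  [2] u=1 | in {0,2,3} | out {0,2,3} | prev {} | push {}
  [3] u=2 | in {} | out {0} | prev {} | push {}
  [4] u=3 | in {0,2,3} | out {0,1,2,3} | prev {} | push {2}
  [5] u=4 | in {0,1} | out {0,1} | prev {} | push {}
  [6] u=5 | in {0,2,3} | out {0,1,3} | prev {1} | push {4}
  [7] u=6 | in {0,1,2,3} | out {0,1,2,3} | prev {0} | push {5}
  [8] u=2 | in {0,1,2,3} | out {0} | ==
  [9] u=4 | in {0,1,2,3} | out {0,1,2,3} | prev {0,1} | push {}
  [10] u=5 | in {0,1,2,3} | out {0,1,3} | ==

Converged values:
  [0] {0,2,3}
  [1] {0,2,3}
  [2] {0}
  [3] {0,1,2,3}
  [4] {0,1,2,3}
  [5] {0,1,3}
  [6] {0,1,2,3}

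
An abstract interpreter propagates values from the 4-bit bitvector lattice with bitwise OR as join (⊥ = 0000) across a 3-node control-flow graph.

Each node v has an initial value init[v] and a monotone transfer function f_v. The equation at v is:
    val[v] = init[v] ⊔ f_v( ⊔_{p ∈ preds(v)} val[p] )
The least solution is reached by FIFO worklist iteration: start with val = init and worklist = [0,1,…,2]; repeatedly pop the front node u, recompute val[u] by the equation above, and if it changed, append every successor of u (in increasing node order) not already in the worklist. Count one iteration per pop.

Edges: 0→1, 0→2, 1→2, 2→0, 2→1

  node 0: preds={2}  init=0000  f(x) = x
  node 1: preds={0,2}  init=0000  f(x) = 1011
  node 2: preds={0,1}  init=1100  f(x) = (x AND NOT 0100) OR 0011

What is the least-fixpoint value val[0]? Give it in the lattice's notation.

Worklist (6 pops):
  #1 pop 0: in=1100 → 1100 (was 0000); enqueue []
  #2 pop 1: in=1100 → 1011 (was 0000); enqueue []
  #3 pop 2: in=1111 → 1111 (was 1100); enqueue [0,1]
  #4 pop 0: in=1111 → 1111 (was 1100); enqueue [2]
  #5 pop 1: in=1111 → 1011 (no change)
  #6 pop 2: in=1111 → 1111 (no change)

Fixpoint:
  val[0] = 1111
  val[1] = 1011
  val[2] = 1111

1111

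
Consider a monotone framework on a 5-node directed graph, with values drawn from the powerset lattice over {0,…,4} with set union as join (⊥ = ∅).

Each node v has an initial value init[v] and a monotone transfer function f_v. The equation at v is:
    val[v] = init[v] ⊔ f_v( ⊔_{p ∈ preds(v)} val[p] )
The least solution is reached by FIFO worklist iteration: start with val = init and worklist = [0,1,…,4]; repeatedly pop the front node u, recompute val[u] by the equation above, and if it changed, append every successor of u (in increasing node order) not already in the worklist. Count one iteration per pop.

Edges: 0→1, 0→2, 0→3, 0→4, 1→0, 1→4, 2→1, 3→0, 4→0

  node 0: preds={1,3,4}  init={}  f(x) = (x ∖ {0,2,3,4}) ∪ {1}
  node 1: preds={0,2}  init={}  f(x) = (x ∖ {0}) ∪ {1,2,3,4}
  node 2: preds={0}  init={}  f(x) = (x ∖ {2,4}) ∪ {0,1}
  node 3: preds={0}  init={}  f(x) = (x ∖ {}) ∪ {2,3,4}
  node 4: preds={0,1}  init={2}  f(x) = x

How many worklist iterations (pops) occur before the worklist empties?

7

Worklist (7 pops):
  #1 pop 0: in={2} → {1} (was {}); enqueue []
  #2 pop 1: in={1} → {1,2,3,4} (was {}); enqueue [0]
  #3 pop 2: in={1} → {0,1} (was {}); enqueue [1]
  #4 pop 3: in={1} → {1,2,3,4} (was {}); enqueue []
  #5 pop 4: in={1,2,3,4} → {1,2,3,4} (was {2}); enqueue []
  #6 pop 0: in={1,2,3,4} → {1} (no change)
  #7 pop 1: in={0,1} → {1,2,3,4} (no change)

Fixpoint:
  val[0] = {1}
  val[1] = {1,2,3,4}
  val[2] = {0,1}
  val[3] = {1,2,3,4}
  val[4] = {1,2,3,4}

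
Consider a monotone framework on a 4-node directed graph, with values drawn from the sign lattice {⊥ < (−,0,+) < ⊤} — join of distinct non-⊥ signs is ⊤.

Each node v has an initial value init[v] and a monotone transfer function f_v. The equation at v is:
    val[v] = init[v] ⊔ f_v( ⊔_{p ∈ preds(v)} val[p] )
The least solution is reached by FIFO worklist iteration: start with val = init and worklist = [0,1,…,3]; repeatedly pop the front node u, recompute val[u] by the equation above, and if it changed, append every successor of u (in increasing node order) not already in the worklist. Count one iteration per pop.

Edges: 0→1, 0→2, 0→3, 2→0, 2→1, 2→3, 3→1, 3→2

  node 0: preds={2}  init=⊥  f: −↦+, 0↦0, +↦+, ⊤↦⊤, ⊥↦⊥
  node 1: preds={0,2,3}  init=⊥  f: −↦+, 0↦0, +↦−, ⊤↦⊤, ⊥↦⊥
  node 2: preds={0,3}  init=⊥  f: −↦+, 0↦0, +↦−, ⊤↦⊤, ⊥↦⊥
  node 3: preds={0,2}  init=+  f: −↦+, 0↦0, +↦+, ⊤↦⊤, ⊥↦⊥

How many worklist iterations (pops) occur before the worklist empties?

14

Iteration log — 14 steps:
  step 1. node 0  ⊔preds=⊥  new=⊥  stable
  step 2. node 1  ⊔preds=+  new=−  old=⊥  +wl: 
  step 3. node 2  ⊔preds=+  new=−  old=⊥  +wl: 0,1
  step 4. node 3  ⊔preds=−  new=+  stable
  step 5. node 0  ⊔preds=−  new=+  old=⊥  +wl: 2,3
  step 6. node 1  ⊔preds=⊤  new=⊤  old=−  +wl: 
  step 7. node 2  ⊔preds=+  new=−  stable
  step 8. node 3  ⊔preds=⊤  new=⊤  old=+  +wl: 1,2
  step 9. node 1  ⊔preds=⊤  new=⊤  stable
  step 10. node 2  ⊔preds=⊤  new=⊤  old=−  +wl: 0,1,3
  step 11. node 0  ⊔preds=⊤  new=⊤  old=+  +wl: 2
  step 12. node 1  ⊔preds=⊤  new=⊤  stable
  step 13. node 3  ⊔preds=⊤  new=⊤  stable
  step 14. node 2  ⊔preds=⊤  new=⊤  stable

Least fixpoint reached:
  node 0: ⊤
  node 1: ⊤
  node 2: ⊤
  node 3: ⊤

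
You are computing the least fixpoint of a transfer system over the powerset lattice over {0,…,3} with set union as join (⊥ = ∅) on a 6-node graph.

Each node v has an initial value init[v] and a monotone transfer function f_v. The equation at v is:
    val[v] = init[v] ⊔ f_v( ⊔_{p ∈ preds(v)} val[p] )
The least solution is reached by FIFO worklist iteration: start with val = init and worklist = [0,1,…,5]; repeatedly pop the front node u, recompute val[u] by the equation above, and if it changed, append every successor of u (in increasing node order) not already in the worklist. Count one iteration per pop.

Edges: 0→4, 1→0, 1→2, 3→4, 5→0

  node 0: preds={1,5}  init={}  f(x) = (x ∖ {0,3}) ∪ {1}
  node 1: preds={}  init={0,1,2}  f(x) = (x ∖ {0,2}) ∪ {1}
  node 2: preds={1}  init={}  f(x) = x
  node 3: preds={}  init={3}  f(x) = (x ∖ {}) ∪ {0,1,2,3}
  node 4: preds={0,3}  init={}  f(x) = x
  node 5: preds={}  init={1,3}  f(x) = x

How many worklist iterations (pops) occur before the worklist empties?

6

Iteration log — 6 steps:
  step 1. node 0  ⊔preds={0,1,2,3}  new={1,2}  old={}  +wl: 
  step 2. node 1  ⊔preds={}  new={0,1,2}  stable
  step 3. node 2  ⊔preds={0,1,2}  new={0,1,2}  old={}  +wl: 
  step 4. node 3  ⊔preds={}  new={0,1,2,3}  old={3}  +wl: 
  step 5. node 4  ⊔preds={0,1,2,3}  new={0,1,2,3}  old={}  +wl: 
  step 6. node 5  ⊔preds={}  new={1,3}  stable

Least fixpoint reached:
  node 0: {1,2}
  node 1: {0,1,2}
  node 2: {0,1,2}
  node 3: {0,1,2,3}
  node 4: {0,1,2,3}
  node 5: {1,3}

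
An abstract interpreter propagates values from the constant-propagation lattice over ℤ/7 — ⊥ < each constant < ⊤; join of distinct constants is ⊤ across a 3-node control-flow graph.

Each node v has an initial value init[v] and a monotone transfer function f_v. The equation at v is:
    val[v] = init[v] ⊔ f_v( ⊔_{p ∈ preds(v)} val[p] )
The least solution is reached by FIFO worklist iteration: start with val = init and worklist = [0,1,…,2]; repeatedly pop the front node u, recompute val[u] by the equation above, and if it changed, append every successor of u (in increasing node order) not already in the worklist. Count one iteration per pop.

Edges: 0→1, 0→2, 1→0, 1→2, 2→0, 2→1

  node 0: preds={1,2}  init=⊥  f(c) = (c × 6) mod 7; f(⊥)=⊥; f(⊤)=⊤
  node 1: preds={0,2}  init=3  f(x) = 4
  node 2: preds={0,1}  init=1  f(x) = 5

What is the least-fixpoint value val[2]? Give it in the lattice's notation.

Worklist (5 pops):
  #1 pop 0: in=⊤ → ⊤ (was ⊥); enqueue []
  #2 pop 1: in=⊤ → ⊤ (was 3); enqueue [0]
  #3 pop 2: in=⊤ → ⊤ (was 1); enqueue [1]
  #4 pop 0: in=⊤ → ⊤ (no change)
  #5 pop 1: in=⊤ → ⊤ (no change)

Fixpoint:
  val[0] = ⊤
  val[1] = ⊤
  val[2] = ⊤

⊤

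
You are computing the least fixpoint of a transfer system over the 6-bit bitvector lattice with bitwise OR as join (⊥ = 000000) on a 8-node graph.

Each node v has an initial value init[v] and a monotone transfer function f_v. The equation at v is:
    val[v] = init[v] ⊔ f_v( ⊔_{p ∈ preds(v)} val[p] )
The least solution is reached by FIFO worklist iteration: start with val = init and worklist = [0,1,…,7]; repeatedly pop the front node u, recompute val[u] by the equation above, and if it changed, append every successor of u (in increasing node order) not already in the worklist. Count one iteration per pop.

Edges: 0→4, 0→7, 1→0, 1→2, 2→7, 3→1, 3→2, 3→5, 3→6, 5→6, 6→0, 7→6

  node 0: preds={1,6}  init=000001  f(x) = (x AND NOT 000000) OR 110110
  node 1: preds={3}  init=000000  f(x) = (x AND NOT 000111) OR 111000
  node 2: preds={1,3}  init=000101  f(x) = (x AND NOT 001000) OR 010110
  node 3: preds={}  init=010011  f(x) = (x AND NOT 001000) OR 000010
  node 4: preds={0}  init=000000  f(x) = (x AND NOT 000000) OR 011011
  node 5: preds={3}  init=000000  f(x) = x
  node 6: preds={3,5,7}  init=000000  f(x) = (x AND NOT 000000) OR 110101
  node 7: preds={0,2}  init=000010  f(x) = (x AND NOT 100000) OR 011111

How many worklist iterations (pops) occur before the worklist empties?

13

Worklist (13 pops):
  #1 pop 0: in=000000 → 110111 (was 000001); enqueue []
  #2 pop 1: in=010011 → 111000 (was 000000); enqueue [0]
  #3 pop 2: in=111011 → 110111 (was 000101); enqueue []
  #4 pop 3: in=000000 → 010011 (no change)
  #5 pop 4: in=110111 → 111111 (was 000000); enqueue []
  #6 pop 5: in=010011 → 010011 (was 000000); enqueue []
  #7 pop 6: in=010011 → 110111 (was 000000); enqueue []
  #8 pop 7: in=110111 → 011111 (was 000010); enqueue [6]
  #9 pop 0: in=111111 → 111111 (was 110111); enqueue [4,7]
  #10 pop 6: in=011111 → 111111 (was 110111); enqueue [0]
  #11 pop 4: in=111111 → 111111 (no change)
  #12 pop 7: in=111111 → 011111 (no change)
  #13 pop 0: in=111111 → 111111 (no change)

Fixpoint:
  val[0] = 111111
  val[1] = 111000
  val[2] = 110111
  val[3] = 010011
  val[4] = 111111
  val[5] = 010011
  val[6] = 111111
  val[7] = 011111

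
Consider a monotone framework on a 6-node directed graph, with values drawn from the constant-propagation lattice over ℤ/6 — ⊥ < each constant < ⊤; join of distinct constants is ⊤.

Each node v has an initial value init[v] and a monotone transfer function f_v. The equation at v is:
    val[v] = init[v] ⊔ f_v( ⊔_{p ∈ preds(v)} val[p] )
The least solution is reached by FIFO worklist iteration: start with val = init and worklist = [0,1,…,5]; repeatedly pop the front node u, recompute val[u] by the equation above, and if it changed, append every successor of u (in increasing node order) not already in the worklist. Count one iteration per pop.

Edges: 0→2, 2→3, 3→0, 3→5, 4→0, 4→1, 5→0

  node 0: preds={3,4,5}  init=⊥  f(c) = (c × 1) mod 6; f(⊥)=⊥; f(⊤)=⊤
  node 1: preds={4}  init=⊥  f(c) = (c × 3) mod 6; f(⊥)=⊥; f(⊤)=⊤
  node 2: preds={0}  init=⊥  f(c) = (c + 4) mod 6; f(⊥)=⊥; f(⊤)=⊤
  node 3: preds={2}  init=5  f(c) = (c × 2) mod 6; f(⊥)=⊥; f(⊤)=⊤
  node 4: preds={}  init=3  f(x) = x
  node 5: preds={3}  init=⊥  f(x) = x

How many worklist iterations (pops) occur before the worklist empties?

Trace (7 dequeues):
  [1] u=0 | in ⊤ | out ⊤ | prev ⊥ | push {}
  [2] u=1 | in 3 | out 3 | prev ⊥ | push {}
  [3] u=2 | in ⊤ | out ⊤ | prev ⊥ | push {}
  [4] u=3 | in ⊤ | out ⊤ | prev 5 | push {0}
  [5] u=4 | in ⊥ | out 3 | ==
  [6] u=5 | in ⊤ | out ⊤ | prev ⊥ | push {}
  [7] u=0 | in ⊤ | out ⊤ | ==

Converged values:
  [0] ⊤
  [1] 3
  [2] ⊤
  [3] ⊤
  [4] 3
  [5] ⊤

7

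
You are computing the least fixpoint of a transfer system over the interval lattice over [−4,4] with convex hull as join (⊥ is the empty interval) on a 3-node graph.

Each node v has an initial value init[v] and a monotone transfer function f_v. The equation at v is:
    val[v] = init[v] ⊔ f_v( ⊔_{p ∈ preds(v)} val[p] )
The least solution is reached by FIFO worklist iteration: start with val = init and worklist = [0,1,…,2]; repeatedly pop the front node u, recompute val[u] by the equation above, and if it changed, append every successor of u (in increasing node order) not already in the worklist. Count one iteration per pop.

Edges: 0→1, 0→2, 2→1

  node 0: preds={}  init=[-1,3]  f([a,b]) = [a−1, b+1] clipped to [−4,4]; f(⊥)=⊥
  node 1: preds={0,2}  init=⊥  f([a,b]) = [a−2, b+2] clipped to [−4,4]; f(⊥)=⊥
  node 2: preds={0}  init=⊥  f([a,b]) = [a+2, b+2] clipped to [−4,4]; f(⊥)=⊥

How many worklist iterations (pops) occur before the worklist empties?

Iteration log — 4 steps:
  step 1. node 0  ⊔preds=⊥  new=[-1,3]  stable
  step 2. node 1  ⊔preds=[-1,3]  new=[-3,4]  old=⊥  +wl: 
  step 3. node 2  ⊔preds=[-1,3]  new=[1,4]  old=⊥  +wl: 1
  step 4. node 1  ⊔preds=[-1,4]  new=[-3,4]  stable

Least fixpoint reached:
  node 0: [-1,3]
  node 1: [-3,4]
  node 2: [1,4]

4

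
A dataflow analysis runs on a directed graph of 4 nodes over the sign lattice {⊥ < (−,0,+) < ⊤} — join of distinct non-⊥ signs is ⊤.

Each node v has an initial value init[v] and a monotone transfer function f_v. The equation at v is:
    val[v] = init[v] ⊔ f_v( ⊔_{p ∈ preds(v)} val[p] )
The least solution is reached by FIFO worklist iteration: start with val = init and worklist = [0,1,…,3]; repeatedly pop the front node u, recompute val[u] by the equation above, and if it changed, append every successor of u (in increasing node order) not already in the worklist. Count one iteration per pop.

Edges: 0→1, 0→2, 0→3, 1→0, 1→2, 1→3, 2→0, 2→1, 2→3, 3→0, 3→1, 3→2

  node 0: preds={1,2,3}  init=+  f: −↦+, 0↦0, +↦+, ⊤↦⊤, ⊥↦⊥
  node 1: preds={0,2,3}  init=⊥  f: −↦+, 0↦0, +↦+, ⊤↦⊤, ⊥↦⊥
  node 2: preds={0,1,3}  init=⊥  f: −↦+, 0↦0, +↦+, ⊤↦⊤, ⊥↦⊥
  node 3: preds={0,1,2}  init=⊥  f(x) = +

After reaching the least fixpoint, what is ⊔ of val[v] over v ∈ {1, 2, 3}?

Trace (7 dequeues):
  [1] u=0 | in ⊥ | out + | ==
  [2] u=1 | in + | out + | prev ⊥ | push {0}
  [3] u=2 | in + | out + | prev ⊥ | push {1}
  [4] u=3 | in + | out + | prev ⊥ | push {2}
  [5] u=0 | in + | out + | ==
  [6] u=1 | in + | out + | ==
  [7] u=2 | in + | out + | ==

Converged values:
  [0] +
  [1] +
  [2] +
  [3] +

+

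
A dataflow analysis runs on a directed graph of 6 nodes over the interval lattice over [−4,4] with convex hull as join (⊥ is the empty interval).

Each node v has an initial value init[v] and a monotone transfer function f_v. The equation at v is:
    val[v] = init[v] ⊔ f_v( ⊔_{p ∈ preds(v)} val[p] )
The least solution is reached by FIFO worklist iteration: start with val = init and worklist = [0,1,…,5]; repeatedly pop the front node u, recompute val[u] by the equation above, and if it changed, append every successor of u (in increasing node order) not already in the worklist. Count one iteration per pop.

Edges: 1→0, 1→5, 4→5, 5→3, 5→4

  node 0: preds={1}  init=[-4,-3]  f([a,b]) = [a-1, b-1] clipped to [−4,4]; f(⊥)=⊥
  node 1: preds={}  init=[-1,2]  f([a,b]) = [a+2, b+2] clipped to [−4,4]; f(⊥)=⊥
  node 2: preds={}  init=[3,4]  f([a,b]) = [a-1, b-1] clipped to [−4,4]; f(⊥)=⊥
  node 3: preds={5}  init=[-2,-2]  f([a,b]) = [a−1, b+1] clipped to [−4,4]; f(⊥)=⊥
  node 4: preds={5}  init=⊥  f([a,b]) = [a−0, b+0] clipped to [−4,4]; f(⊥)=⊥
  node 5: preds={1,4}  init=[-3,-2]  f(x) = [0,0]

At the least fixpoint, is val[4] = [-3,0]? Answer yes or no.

yes

Worklist (9 pops):
  #1 pop 0: in=[-1,2] → [-4,1] (was [-4,-3]); enqueue []
  #2 pop 1: in=⊥ → [-1,2] (no change)
  #3 pop 2: in=⊥ → [3,4] (no change)
  #4 pop 3: in=[-3,-2] → [-4,-1] (was [-2,-2]); enqueue []
  #5 pop 4: in=[-3,-2] → [-3,-2] (was ⊥); enqueue []
  #6 pop 5: in=[-3,2] → [-3,0] (was [-3,-2]); enqueue [3,4]
  #7 pop 3: in=[-3,0] → [-4,1] (was [-4,-1]); enqueue []
  #8 pop 4: in=[-3,0] → [-3,0] (was [-3,-2]); enqueue [5]
  #9 pop 5: in=[-3,2] → [-3,0] (no change)

Fixpoint:
  val[0] = [-4,1]
  val[1] = [-1,2]
  val[2] = [3,4]
  val[3] = [-4,1]
  val[4] = [-3,0]
  val[5] = [-3,0]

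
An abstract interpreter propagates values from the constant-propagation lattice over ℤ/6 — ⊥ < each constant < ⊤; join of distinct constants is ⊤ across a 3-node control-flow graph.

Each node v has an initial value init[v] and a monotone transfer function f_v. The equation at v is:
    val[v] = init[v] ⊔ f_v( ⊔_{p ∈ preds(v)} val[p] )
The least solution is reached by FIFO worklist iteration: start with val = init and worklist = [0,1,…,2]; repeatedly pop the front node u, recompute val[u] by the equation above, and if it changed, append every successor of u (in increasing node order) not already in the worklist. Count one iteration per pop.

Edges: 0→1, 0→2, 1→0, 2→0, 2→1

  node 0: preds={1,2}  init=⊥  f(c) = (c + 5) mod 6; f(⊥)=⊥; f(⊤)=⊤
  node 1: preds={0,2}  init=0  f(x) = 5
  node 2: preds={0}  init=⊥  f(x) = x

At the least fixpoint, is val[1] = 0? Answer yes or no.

no

Iteration log — 8 steps:
  step 1. node 0  ⊔preds=0  new=5  old=⊥  +wl: 
  step 2. node 1  ⊔preds=5  new=⊤  old=0  +wl: 0
  step 3. node 2  ⊔preds=5  new=5  old=⊥  +wl: 1
  step 4. node 0  ⊔preds=⊤  new=⊤  old=5  +wl: 2
  step 5. node 1  ⊔preds=⊤  new=⊤  stable
  step 6. node 2  ⊔preds=⊤  new=⊤  old=5  +wl: 0,1
  step 7. node 0  ⊔preds=⊤  new=⊤  stable
  step 8. node 1  ⊔preds=⊤  new=⊤  stable

Least fixpoint reached:
  node 0: ⊤
  node 1: ⊤
  node 2: ⊤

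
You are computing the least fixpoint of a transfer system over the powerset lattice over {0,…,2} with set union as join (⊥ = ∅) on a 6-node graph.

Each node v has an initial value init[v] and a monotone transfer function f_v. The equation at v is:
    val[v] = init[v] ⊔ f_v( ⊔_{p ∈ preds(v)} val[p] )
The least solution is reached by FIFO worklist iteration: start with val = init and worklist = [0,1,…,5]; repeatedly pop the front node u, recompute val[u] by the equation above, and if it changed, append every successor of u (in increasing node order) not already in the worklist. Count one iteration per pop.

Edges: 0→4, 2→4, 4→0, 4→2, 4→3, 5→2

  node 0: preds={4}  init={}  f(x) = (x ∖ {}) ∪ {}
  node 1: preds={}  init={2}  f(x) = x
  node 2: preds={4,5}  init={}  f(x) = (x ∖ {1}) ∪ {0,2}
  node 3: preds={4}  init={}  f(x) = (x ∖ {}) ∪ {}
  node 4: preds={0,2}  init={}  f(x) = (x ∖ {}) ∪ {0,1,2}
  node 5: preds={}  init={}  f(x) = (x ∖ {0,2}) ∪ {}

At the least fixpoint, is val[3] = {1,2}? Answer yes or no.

no

Worklist (10 pops):
  #1 pop 0: in={} → {} (no change)
  #2 pop 1: in={} → {2} (no change)
  #3 pop 2: in={} → {0,2} (was {}); enqueue []
  #4 pop 3: in={} → {} (no change)
  #5 pop 4: in={0,2} → {0,1,2} (was {}); enqueue [0,2,3]
  #6 pop 5: in={} → {} (no change)
  #7 pop 0: in={0,1,2} → {0,1,2} (was {}); enqueue [4]
  #8 pop 2: in={0,1,2} → {0,2} (no change)
  #9 pop 3: in={0,1,2} → {0,1,2} (was {}); enqueue []
  #10 pop 4: in={0,1,2} → {0,1,2} (no change)

Fixpoint:
  val[0] = {0,1,2}
  val[1] = {2}
  val[2] = {0,2}
  val[3] = {0,1,2}
  val[4] = {0,1,2}
  val[5] = {}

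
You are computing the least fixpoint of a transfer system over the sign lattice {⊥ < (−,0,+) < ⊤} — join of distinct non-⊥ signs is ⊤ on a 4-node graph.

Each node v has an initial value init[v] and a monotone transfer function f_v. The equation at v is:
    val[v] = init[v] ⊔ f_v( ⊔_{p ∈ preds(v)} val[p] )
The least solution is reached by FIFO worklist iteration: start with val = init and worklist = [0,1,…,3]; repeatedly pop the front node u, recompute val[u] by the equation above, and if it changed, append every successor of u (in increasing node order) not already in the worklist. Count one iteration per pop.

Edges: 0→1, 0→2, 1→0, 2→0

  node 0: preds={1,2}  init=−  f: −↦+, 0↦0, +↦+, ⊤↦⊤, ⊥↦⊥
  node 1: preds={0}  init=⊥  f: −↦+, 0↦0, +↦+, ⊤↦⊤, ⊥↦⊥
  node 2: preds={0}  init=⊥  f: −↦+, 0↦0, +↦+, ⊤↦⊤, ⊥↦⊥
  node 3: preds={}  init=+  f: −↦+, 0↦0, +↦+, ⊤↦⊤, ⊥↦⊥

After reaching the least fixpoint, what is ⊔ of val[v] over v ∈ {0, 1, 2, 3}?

⊤

Iteration log — 8 steps:
  step 1. node 0  ⊔preds=⊥  new=−  stable
  step 2. node 1  ⊔preds=−  new=+  old=⊥  +wl: 0
  step 3. node 2  ⊔preds=−  new=+  old=⊥  +wl: 
  step 4. node 3  ⊔preds=⊥  new=+  stable
  step 5. node 0  ⊔preds=+  new=⊤  old=−  +wl: 1,2
  step 6. node 1  ⊔preds=⊤  new=⊤  old=+  +wl: 0
  step 7. node 2  ⊔preds=⊤  new=⊤  old=+  +wl: 
  step 8. node 0  ⊔preds=⊤  new=⊤  stable

Least fixpoint reached:
  node 0: ⊤
  node 1: ⊤
  node 2: ⊤
  node 3: +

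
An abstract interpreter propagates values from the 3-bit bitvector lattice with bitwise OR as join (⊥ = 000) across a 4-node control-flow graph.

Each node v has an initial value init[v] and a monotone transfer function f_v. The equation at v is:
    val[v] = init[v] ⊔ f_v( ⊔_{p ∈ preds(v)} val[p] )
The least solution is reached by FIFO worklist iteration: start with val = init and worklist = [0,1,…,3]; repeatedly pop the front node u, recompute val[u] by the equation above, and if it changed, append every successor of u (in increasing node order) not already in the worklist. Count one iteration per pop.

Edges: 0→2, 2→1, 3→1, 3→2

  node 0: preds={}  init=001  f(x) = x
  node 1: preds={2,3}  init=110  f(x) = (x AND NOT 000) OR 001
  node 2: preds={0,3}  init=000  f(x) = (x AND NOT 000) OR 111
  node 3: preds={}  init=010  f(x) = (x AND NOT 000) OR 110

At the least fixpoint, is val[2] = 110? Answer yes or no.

no

Worklist (6 pops):
  #1 pop 0: in=000 → 001 (no change)
  #2 pop 1: in=010 → 111 (was 110); enqueue []
  #3 pop 2: in=011 → 111 (was 000); enqueue [1]
  #4 pop 3: in=000 → 110 (was 010); enqueue [2]
  #5 pop 1: in=111 → 111 (no change)
  #6 pop 2: in=111 → 111 (no change)

Fixpoint:
  val[0] = 001
  val[1] = 111
  val[2] = 111
  val[3] = 110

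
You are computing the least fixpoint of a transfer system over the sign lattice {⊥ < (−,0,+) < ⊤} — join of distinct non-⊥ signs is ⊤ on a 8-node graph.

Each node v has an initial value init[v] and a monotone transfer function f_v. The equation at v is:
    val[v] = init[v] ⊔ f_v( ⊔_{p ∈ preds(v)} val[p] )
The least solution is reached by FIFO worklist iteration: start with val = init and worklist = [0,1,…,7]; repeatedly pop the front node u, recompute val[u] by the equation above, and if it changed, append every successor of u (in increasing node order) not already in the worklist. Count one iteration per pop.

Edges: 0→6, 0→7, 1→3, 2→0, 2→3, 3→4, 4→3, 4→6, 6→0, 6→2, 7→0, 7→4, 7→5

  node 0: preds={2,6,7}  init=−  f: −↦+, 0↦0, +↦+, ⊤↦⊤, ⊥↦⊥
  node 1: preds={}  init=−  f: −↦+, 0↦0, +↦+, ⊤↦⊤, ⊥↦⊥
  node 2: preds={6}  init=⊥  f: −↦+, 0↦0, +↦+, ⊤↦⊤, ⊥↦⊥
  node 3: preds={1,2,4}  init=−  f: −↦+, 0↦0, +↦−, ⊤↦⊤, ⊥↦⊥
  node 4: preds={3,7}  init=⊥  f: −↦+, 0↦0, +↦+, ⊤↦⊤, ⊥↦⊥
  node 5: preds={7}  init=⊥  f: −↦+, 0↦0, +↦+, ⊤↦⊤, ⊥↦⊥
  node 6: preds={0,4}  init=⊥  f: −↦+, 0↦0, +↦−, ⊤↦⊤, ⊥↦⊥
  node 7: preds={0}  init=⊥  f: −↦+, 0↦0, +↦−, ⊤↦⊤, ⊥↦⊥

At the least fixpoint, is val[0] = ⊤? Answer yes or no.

yes

Trace (19 dequeues):
  [1] u=0 | in ⊥ | out − | ==
  [2] u=1 | in ⊥ | out − | ==
  [3] u=2 | in ⊥ | out ⊥ | ==
  [4] u=3 | in − | out ⊤ | prev − | push {}
  [5] u=4 | in ⊤ | out ⊤ | prev ⊥ | push {3}
  [6] u=5 | in ⊥ | out ⊥ | ==
  [7] u=6 | in ⊤ | out ⊤ | prev ⊥ | push {0,2}
  [8] u=7 | in − | out + | prev ⊥ | push {4,5}
  [9] u=3 | in ⊤ | out ⊤ | ==
  [10] u=0 | in ⊤ | out ⊤ | prev − | push {6,7}
  [11] u=2 | in ⊤ | out ⊤ | prev ⊥ | push {0,3}
  [12] u=4 | in ⊤ | out ⊤ | ==
  [13] u=5 | in + | out + | prev ⊥ | push {}
  [14] u=6 | in ⊤ | out ⊤ | ==
  [15] u=7 | in ⊤ | out ⊤ | prev + | push {4,5}
  [16] u=0 | in ⊤ | out ⊤ | ==
  [17] u=3 | in ⊤ | out ⊤ | ==
  [18] u=4 | in ⊤ | out ⊤ | ==
  [19] u=5 | in ⊤ | out ⊤ | prev + | push {}

Converged values:
  [0] ⊤
  [1] −
  [2] ⊤
  [3] ⊤
  [4] ⊤
  [5] ⊤
  [6] ⊤
  [7] ⊤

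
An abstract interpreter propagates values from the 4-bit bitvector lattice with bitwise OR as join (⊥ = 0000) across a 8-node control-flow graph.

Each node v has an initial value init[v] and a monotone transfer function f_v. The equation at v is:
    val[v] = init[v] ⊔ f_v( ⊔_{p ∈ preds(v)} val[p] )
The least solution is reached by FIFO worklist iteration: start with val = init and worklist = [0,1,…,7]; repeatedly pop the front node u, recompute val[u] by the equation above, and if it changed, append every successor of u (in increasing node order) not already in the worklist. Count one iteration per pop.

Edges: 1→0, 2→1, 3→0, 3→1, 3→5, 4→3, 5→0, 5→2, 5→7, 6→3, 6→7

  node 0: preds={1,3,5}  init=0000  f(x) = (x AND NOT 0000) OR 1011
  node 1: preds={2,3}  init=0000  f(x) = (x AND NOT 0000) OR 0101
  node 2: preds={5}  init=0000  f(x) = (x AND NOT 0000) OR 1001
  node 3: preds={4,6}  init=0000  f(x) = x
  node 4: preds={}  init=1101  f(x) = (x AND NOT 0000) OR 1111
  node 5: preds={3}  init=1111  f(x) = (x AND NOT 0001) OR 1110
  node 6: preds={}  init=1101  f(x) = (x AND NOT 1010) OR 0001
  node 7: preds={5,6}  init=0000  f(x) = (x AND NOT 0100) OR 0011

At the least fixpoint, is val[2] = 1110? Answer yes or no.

Worklist (14 pops):
  #1 pop 0: in=1111 → 1111 (was 0000); enqueue []
  #2 pop 1: in=0000 → 0101 (was 0000); enqueue [0]
  #3 pop 2: in=1111 → 1111 (was 0000); enqueue [1]
  #4 pop 3: in=1101 → 1101 (was 0000); enqueue []
  #5 pop 4: in=0000 → 1111 (was 1101); enqueue [3]
  #6 pop 5: in=1101 → 1111 (no change)
  #7 pop 6: in=0000 → 1101 (no change)
  #8 pop 7: in=1111 → 1011 (was 0000); enqueue []
  #9 pop 0: in=1111 → 1111 (no change)
  #10 pop 1: in=1111 → 1111 (was 0101); enqueue [0]
  #11 pop 3: in=1111 → 1111 (was 1101); enqueue [1,5]
  #12 pop 0: in=1111 → 1111 (no change)
  #13 pop 1: in=1111 → 1111 (no change)
  #14 pop 5: in=1111 → 1111 (no change)

Fixpoint:
  val[0] = 1111
  val[1] = 1111
  val[2] = 1111
  val[3] = 1111
  val[4] = 1111
  val[5] = 1111
  val[6] = 1101
  val[7] = 1011

no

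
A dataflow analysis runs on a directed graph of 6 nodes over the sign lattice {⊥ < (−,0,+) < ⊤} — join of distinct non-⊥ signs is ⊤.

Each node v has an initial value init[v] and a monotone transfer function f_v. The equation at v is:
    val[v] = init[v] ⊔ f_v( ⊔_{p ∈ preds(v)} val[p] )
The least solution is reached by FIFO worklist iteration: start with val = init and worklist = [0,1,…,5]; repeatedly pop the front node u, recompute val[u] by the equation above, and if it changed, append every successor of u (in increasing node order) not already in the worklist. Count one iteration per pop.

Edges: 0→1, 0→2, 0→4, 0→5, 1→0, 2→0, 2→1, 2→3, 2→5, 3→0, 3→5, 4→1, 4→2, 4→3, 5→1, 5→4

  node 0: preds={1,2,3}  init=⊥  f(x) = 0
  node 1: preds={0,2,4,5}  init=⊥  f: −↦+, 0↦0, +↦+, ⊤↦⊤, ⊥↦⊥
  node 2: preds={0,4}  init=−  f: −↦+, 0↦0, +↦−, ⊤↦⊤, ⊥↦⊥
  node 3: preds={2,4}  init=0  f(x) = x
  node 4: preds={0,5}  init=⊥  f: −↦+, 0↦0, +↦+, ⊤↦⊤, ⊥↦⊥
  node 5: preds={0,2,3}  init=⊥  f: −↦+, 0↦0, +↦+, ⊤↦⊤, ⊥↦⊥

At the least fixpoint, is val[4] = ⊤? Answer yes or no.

yes

Worklist (14 pops):
  #1 pop 0: in=⊤ → 0 (was ⊥); enqueue []
  #2 pop 1: in=⊤ → ⊤ (was ⊥); enqueue [0]
  #3 pop 2: in=0 → ⊤ (was −); enqueue [1]
  #4 pop 3: in=⊤ → ⊤ (was 0); enqueue []
  #5 pop 4: in=0 → 0 (was ⊥); enqueue [2,3]
  #6 pop 5: in=⊤ → ⊤ (was ⊥); enqueue [4]
  #7 pop 0: in=⊤ → 0 (no change)
  #8 pop 1: in=⊤ → ⊤ (no change)
  #9 pop 2: in=0 → ⊤ (no change)
  #10 pop 3: in=⊤ → ⊤ (no change)
  #11 pop 4: in=⊤ → ⊤ (was 0); enqueue [1,2,3]
  #12 pop 1: in=⊤ → ⊤ (no change)
  #13 pop 2: in=⊤ → ⊤ (no change)
  #14 pop 3: in=⊤ → ⊤ (no change)

Fixpoint:
  val[0] = 0
  val[1] = ⊤
  val[2] = ⊤
  val[3] = ⊤
  val[4] = ⊤
  val[5] = ⊤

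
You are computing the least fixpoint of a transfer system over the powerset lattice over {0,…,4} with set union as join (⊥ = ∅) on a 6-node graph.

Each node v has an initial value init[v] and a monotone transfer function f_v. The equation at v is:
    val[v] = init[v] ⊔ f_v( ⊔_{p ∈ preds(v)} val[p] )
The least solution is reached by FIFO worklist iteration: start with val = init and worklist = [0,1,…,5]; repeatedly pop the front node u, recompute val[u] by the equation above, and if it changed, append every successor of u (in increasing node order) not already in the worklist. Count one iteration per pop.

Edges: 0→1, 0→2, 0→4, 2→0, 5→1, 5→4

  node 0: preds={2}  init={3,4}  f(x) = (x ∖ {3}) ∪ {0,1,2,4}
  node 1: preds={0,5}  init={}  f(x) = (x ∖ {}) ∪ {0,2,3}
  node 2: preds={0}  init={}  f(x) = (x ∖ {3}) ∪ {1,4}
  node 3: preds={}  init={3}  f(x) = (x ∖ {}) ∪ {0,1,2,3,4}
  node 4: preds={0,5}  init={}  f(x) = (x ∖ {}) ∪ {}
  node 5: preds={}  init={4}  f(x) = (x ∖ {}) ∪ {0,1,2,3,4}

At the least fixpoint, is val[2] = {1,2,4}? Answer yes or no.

no

Trace (9 dequeues):
  [1] u=0 | in {} | out {0,1,2,3,4} | prev {3,4} | push {}
  [2] u=1 | in {0,1,2,3,4} | out {0,1,2,3,4} | prev {} | push {}
  [3] u=2 | in {0,1,2,3,4} | out {0,1,2,4} | prev {} | push {0}
  [4] u=3 | in {} | out {0,1,2,3,4} | prev {3} | push {}
  [5] u=4 | in {0,1,2,3,4} | out {0,1,2,3,4} | prev {} | push {}
  [6] u=5 | in {} | out {0,1,2,3,4} | prev {4} | push {1,4}
  [7] u=0 | in {0,1,2,4} | out {0,1,2,3,4} | ==
  [8] u=1 | in {0,1,2,3,4} | out {0,1,2,3,4} | ==
  [9] u=4 | in {0,1,2,3,4} | out {0,1,2,3,4} | ==

Converged values:
  [0] {0,1,2,3,4}
  [1] {0,1,2,3,4}
  [2] {0,1,2,4}
  [3] {0,1,2,3,4}
  [4] {0,1,2,3,4}
  [5] {0,1,2,3,4}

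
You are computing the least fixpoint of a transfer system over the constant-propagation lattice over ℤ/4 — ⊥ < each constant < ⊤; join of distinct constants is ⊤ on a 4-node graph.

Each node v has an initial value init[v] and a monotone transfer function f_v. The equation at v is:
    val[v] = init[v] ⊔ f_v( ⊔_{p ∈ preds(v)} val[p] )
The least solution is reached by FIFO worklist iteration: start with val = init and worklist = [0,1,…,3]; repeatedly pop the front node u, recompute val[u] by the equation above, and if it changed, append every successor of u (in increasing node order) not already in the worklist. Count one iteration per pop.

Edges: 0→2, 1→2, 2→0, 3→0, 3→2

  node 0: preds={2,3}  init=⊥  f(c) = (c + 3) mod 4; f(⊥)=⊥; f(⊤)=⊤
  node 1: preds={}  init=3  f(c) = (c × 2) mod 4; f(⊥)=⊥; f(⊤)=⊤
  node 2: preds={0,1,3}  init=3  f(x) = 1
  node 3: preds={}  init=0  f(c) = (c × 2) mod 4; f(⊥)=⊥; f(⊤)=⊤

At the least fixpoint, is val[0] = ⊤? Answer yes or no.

Iteration log — 5 steps:
  step 1. node 0  ⊔preds=⊤  new=⊤  old=⊥  +wl: 
  step 2. node 1  ⊔preds=⊥  new=3  stable
  step 3. node 2  ⊔preds=⊤  new=⊤  old=3  +wl: 0
  step 4. node 3  ⊔preds=⊥  new=0  stable
  step 5. node 0  ⊔preds=⊤  new=⊤  stable

Least fixpoint reached:
  node 0: ⊤
  node 1: 3
  node 2: ⊤
  node 3: 0

yes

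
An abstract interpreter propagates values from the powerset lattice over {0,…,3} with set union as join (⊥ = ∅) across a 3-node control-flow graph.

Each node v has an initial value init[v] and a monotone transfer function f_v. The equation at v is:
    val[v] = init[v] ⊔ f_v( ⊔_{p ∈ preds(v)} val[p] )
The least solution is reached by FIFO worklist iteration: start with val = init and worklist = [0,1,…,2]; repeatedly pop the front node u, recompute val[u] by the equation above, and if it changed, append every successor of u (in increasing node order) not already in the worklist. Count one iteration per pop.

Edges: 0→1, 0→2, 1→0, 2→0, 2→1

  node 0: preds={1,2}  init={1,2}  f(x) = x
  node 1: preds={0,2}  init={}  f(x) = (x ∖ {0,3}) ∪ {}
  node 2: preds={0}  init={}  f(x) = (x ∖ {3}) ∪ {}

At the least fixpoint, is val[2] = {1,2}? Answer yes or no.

yes

Iteration log — 5 steps:
  step 1. node 0  ⊔preds={}  new={1,2}  stable
  step 2. node 1  ⊔preds={1,2}  new={1,2}  old={}  +wl: 0
  step 3. node 2  ⊔preds={1,2}  new={1,2}  old={}  +wl: 1
  step 4. node 0  ⊔preds={1,2}  new={1,2}  stable
  step 5. node 1  ⊔preds={1,2}  new={1,2}  stable

Least fixpoint reached:
  node 0: {1,2}
  node 1: {1,2}
  node 2: {1,2}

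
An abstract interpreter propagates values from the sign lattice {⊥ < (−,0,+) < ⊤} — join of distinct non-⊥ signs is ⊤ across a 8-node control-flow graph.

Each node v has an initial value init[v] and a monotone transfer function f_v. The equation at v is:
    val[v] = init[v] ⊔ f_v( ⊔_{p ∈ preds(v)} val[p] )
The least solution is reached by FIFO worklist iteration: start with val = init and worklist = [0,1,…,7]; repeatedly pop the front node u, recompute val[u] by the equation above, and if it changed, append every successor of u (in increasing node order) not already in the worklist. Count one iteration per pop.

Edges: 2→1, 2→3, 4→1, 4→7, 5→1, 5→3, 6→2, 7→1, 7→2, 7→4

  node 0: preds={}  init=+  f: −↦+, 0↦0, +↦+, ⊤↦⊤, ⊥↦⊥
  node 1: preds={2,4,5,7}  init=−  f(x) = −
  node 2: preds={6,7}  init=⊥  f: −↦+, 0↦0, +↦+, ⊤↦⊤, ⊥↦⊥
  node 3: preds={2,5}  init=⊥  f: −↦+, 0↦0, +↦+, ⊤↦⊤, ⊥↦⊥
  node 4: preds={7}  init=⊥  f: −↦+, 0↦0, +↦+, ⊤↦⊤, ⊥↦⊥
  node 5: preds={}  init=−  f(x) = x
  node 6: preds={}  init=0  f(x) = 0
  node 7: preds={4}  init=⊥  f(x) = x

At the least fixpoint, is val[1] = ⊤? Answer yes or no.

Trace (9 dequeues):
  [1] u=0 | in ⊥ | out + | ==
  [2] u=1 | in − | out − | ==
  [3] u=2 | in 0 | out 0 | prev ⊥ | push {1}
  [4] u=3 | in ⊤ | out ⊤ | prev ⊥ | push {}
  [5] u=4 | in ⊥ | out ⊥ | ==
  [6] u=5 | in ⊥ | out − | ==
  [7] u=6 | in ⊥ | out 0 | ==
  [8] u=7 | in ⊥ | out ⊥ | ==
  [9] u=1 | in ⊤ | out − | ==

Converged values:
  [0] +
  [1] −
  [2] 0
  [3] ⊤
  [4] ⊥
  [5] −
  [6] 0
  [7] ⊥

no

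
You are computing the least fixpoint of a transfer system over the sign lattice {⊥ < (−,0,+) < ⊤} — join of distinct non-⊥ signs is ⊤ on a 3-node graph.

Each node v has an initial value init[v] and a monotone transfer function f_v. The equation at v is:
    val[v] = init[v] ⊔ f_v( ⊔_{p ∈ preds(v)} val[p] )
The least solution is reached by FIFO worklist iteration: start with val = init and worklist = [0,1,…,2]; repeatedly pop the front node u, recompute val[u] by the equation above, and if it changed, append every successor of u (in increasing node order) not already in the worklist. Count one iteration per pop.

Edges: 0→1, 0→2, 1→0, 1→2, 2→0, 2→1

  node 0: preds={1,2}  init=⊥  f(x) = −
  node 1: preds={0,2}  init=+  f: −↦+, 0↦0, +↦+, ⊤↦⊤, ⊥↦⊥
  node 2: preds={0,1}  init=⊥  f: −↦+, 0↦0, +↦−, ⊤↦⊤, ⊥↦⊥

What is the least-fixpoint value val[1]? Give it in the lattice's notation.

⊤

Worklist (7 pops):
  #1 pop 0: in=+ → − (was ⊥); enqueue []
  #2 pop 1: in=− → + (no change)
  #3 pop 2: in=⊤ → ⊤ (was ⊥); enqueue [0,1]
  #4 pop 0: in=⊤ → − (no change)
  #5 pop 1: in=⊤ → ⊤ (was +); enqueue [0,2]
  #6 pop 0: in=⊤ → − (no change)
  #7 pop 2: in=⊤ → ⊤ (no change)

Fixpoint:
  val[0] = −
  val[1] = ⊤
  val[2] = ⊤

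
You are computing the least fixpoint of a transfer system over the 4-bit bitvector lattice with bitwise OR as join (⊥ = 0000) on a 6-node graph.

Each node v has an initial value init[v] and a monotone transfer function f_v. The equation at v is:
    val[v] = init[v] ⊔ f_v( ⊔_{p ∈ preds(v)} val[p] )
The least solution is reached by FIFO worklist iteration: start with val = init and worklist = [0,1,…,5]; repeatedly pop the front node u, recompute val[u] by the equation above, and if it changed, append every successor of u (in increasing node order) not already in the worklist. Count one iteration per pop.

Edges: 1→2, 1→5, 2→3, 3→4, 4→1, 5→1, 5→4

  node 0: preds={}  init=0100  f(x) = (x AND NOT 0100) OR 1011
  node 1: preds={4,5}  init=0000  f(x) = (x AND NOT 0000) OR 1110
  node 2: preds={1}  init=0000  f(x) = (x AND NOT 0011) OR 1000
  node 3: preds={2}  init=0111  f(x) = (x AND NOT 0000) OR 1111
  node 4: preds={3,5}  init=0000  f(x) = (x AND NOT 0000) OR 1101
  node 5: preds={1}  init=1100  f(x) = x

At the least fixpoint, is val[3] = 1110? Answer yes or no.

no

Worklist (12 pops):
  #1 pop 0: in=0000 → 1111 (was 0100); enqueue []
  #2 pop 1: in=1100 → 1110 (was 0000); enqueue []
  #3 pop 2: in=1110 → 1100 (was 0000); enqueue []
  #4 pop 3: in=1100 → 1111 (was 0111); enqueue []
  #5 pop 4: in=1111 → 1111 (was 0000); enqueue [1]
  #6 pop 5: in=1110 → 1110 (was 1100); enqueue [4]
  #7 pop 1: in=1111 → 1111 (was 1110); enqueue [2,5]
  #8 pop 4: in=1111 → 1111 (no change)
  #9 pop 2: in=1111 → 1100 (no change)
  #10 pop 5: in=1111 → 1111 (was 1110); enqueue [1,4]
  #11 pop 1: in=1111 → 1111 (no change)
  #12 pop 4: in=1111 → 1111 (no change)

Fixpoint:
  val[0] = 1111
  val[1] = 1111
  val[2] = 1100
  val[3] = 1111
  val[4] = 1111
  val[5] = 1111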